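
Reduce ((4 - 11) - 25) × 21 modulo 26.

4 - 11 = -7 ≡ 19 (mod 26)
19 - 25 = -6 ≡ 20 (mod 26)
20 × 21 = 420 ≡ 4 (mod 26)

4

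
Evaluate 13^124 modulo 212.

124 in binary is 1111100, i.e. 124 = 64 + 32 + 16 + 8 + 4.
13^1 ≡ 13 (mod 212)
13^2 ≡ 13^2 = 169 (mod 212)
13^4 ≡ 169^2 = 28561 ≡ 153 (mod 212)
13^8 ≡ 153^2 = 23409 ≡ 89 (mod 212)
13^16 ≡ 89^2 = 7921 ≡ 77 (mod 212)
13^32 ≡ 77^2 = 5929 ≡ 205 (mod 212)
13^64 ≡ 205^2 = 42025 ≡ 49 (mod 212)
13^124 = 13^64 × 13^32 × 13^16 × 13^8 × 13^4 ≡ 49 × 205 × 77 × 89 × 153 (mod 212).
Accumulate the product:
49 × 205 = 10045 ≡ 81
81 × 77 = 6237 ≡ 89
89 × 89 = 7921 ≡ 77
77 × 153 = 11781 ≡ 121

121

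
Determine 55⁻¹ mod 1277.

1277 = 23*55 + 12
55 = 4*12 + 7
12 = 1*7 + 5
7 = 1*5 + 2
5 = 2*2 + 1
2 = 2*1 + 0
gcd(55, 1277) = 1, so the inverse exists.
Back-substitute for 1:
1 = 1*5 − 2*2
  = −2*7 + 3*5
  = 3*12 − 5*7
  = −5*55 + 23*12
  = 23*1277 − 534*55
So 55⁻¹ ≡ −534 ≡ 743 (mod 1277).

743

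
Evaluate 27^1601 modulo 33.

1601 in binary is 11001000001, i.e. 1601 = 1024 + 512 + 64 + 1.
27^1 ≡ 27 (mod 33)
27^2 ≡ 27^2 = 729 ≡ 3 (mod 33)
27^4 ≡ 3^2 = 9 (mod 33)
27^8 ≡ 9^2 = 81 ≡ 15 (mod 33)
27^16 ≡ 15^2 = 225 ≡ 27 (mod 33)
27^32 ≡ 27^2 = 729 ≡ 3 (mod 33)
27^64 ≡ 3^2 = 9 (mod 33)
27^128 ≡ 9^2 = 81 ≡ 15 (mod 33)
27^256 ≡ 15^2 = 225 ≡ 27 (mod 33)
27^512 ≡ 27^2 = 729 ≡ 3 (mod 33)
27^1024 ≡ 3^2 = 9 (mod 33)
27^1601 = 27^1024 · 27^512 · 27^64 · 27^1 ≡ 9 · 3 · 9 · 27 (mod 33).
Accumulate the product:
9 · 3 = 27
27 · 9 = 243 ≡ 12
12 · 27 = 324 ≡ 27

27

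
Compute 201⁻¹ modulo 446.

375

446 = 2×201 + 44
201 = 4×44 + 25
44 = 1×25 + 19
25 = 1×19 + 6
19 = 3×6 + 1
6 = 6×1 + 0
gcd(201, 446) = 1, so the inverse exists.
Back-substitute for 1:
1 = 1×19 − 3×6
  = −3×25 + 4×19
  = 4×44 − 7×25
  = −7×201 + 32×44
  = 32×446 − 71×201
So 201⁻¹ ≡ −71 ≡ 375 (mod 446).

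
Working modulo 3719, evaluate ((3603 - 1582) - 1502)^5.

609

3603 - 1582 = 2021
2021 - 1502 = 519
(519)^5 ≡ 609 (mod 3719)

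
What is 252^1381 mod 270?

Compute successive squares:
1381 in binary is 10101100101, i.e. 1381 = 1024 + 256 + 64 + 32 + 4 + 1.
252^1 ≡ 252 (mod 270)
252^2 ≡ 252^2 = 63504 ≡ 54 (mod 270)
252^4 ≡ 54^2 = 2916 ≡ 216 (mod 270)
252^8 ≡ 216^2 = 46656 ≡ 216 (mod 270)
252^16 ≡ 216^2 = 46656 ≡ 216 (mod 270)
252^32 ≡ 216^2 = 46656 ≡ 216 (mod 270)
252^64 ≡ 216^2 = 46656 ≡ 216 (mod 270)
252^128 ≡ 216^2 = 46656 ≡ 216 (mod 270)
252^256 ≡ 216^2 = 46656 ≡ 216 (mod 270)
252^512 ≡ 216^2 = 46656 ≡ 216 (mod 270)
252^1024 ≡ 216^2 = 46656 ≡ 216 (mod 270)
252^1381 = 252^1024 · 252^256 · 252^64 · 252^32 · 252^4 · 252^1 ≡ 216 · 216 · 216 · 216 · 216 · 252 (mod 270).
Accumulate the product:
216 · 216 = 46656 ≡ 216
216 · 216 = 46656 ≡ 216
216 · 216 = 46656 ≡ 216
216 · 216 = 46656 ≡ 216
216 · 252 = 54432 ≡ 162

162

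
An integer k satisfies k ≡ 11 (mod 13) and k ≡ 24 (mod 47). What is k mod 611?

24

13⁻¹ mod 47: 13·29 ≡ 1 (mod 47), so 13⁻¹ ≡ 29.
k = 11 + 13·((24 − 11)·29 mod 47) = 11 + 13·1 = 24.
Check: 24 mod 13 = 11, 24 mod 47 = 24. ✓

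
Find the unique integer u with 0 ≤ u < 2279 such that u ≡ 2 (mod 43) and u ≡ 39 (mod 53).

43⁻¹ mod 53: 43*37 ≡ 1 (mod 53), so 43⁻¹ ≡ 37.
u = 2 + 43*((39 − 2)*37 mod 53) = 2 + 43*44 = 1894.
Check: 1894 mod 43 = 2, 1894 mod 53 = 39. ✓

1894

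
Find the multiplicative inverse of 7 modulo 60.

By the extended Euclidean algorithm:
60 = 8×7 + 4
7 = 1×4 + 3
4 = 1×3 + 1
3 = 3×1 + 0
gcd(7, 60) = 1, so the inverse exists.
Bézout: 1 = 2×60 − 17×7.
So 7⁻¹ ≡ −17 ≡ 43 (mod 60).

43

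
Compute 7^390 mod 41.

32

7^1 ≡ 7 (mod 41)
7^2 ≡ 7^2 = 49 ≡ 8 (mod 41)
7^4 ≡ 8^2 = 64 ≡ 23 (mod 41)
7^8 ≡ 23^2 = 529 ≡ 37 (mod 41)
7^16 ≡ 37^2 = 1369 ≡ 16 (mod 41)
7^32 ≡ 16^2 = 256 ≡ 10 (mod 41)
7^64 ≡ 10^2 = 100 ≡ 18 (mod 41)
7^128 ≡ 18^2 = 324 ≡ 37 (mod 41)
7^256 ≡ 37^2 = 1369 ≡ 16 (mod 41)
7^390 = 7^256 · 7^128 · 7^4 · 7^2 ≡ 16 · 37 · 23 · 8 (mod 41).
Accumulate the product:
16 · 37 = 592 ≡ 18
18 · 23 = 414 ≡ 4
4 · 8 = 32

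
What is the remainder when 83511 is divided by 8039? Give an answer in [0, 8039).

83511 = 10×8039 + 3121, so 83511 ≡ 3121 (mod 8039).

3121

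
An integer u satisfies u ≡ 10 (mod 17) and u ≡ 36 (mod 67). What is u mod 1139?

639

17⁻¹ mod 67: 17·4 ≡ 1 (mod 67), so 17⁻¹ ≡ 4.
u = 10 + 17·((36 − 10)·4 mod 67) = 10 + 17·37 = 639.
Check: 639 mod 17 = 10, 639 mod 67 = 36. ✓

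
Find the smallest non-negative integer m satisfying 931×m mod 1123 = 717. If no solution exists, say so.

gcd(931, 1123) = 1, so a unique solution mod 1123 exists.
931⁻¹ ≡ 813 (mod 1123).
m ≡ 813×717 ≡ 84 (mod 1123).

84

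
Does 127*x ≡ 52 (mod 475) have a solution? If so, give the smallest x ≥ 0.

gcd(127, 475) = 1, so a unique solution mod 475 exists.
127⁻¹ ≡ 288 (mod 475).
x ≡ 288*52 ≡ 251 (mod 475).

251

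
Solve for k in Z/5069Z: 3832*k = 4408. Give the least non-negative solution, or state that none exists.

gcd(3832, 5069) = 1, so a unique solution mod 5069 exists.
3832⁻¹ ≡ 4692 (mod 5069).
k ≡ 4692*4408 ≡ 816 (mod 5069).

816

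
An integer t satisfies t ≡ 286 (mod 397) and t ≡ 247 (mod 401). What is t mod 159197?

397⁻¹ mod 401: 397×100 ≡ 1 (mod 401), so 397⁻¹ ≡ 100.
t = 286 + 397×((247 − 286)×100 mod 401) = 286 + 397×110 = 43956.

43956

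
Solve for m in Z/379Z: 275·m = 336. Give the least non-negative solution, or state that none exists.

gcd(275, 379) = 1, so a unique solution mod 379 exists.
275⁻¹ ≡ 215 (mod 379).
m ≡ 215·336 ≡ 230 (mod 379).

230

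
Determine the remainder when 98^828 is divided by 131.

75

828 in binary is 1100111100, i.e. 828 = 512 + 256 + 32 + 16 + 8 + 4.
98^1 ≡ 98 (mod 131)
98^2 ≡ 98^2 = 9604 ≡ 41 (mod 131)
98^4 ≡ 41^2 = 1681 ≡ 109 (mod 131)
98^8 ≡ 109^2 = 11881 ≡ 91 (mod 131)
98^16 ≡ 91^2 = 8281 ≡ 28 (mod 131)
98^32 ≡ 28^2 = 784 ≡ 129 (mod 131)
98^64 ≡ 129^2 = 16641 ≡ 4 (mod 131)
98^128 ≡ 4^2 = 16 (mod 131)
98^256 ≡ 16^2 = 256 ≡ 125 (mod 131)
98^512 ≡ 125^2 = 15625 ≡ 36 (mod 131)
98^828 = 98^512 * 98^256 * 98^32 * 98^16 * 98^8 * 98^4 ≡ 36 * 125 * 129 * 28 * 91 * 109 (mod 131).
Accumulate the product:
36 * 125 = 4500 ≡ 46
46 * 129 = 5934 ≡ 39
39 * 28 = 1092 ≡ 44
44 * 91 = 4004 ≡ 74
74 * 109 = 8066 ≡ 75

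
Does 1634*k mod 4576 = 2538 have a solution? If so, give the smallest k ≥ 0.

gcd(1634, 4576) = 2, and 2 | 2538, so solutions exist.
Divide through by 2: 817*k mod 2288 = 1269.
817⁻¹ ≡ 1137 (mod 2288).
k ≡ 1137*1269 ≡ 1413 (mod 2288).
The smallest non-negative solution is k = 1413.

1413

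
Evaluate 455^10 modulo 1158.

10 in binary is 1010, i.e. 10 = 8 + 2.
455^1 ≡ 455 (mod 1158)
455^2 ≡ 455^2 = 207025 ≡ 901 (mod 1158)
455^4 ≡ 901^2 = 811801 ≡ 43 (mod 1158)
455^8 ≡ 43^2 = 1849 ≡ 691 (mod 1158)
455^10 = 455^8 × 455^2 ≡ 691 × 901 (mod 1158).
691 × 901 = 622591 ≡ 745 (mod 1158).

745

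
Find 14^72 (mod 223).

33

14^1 ≡ 14 (mod 223)
14^2 ≡ 14^2 = 196 (mod 223)
14^4 ≡ 196^2 = 38416 ≡ 60 (mod 223)
14^8 ≡ 60^2 = 3600 ≡ 32 (mod 223)
14^16 ≡ 32^2 = 1024 ≡ 132 (mod 223)
14^32 ≡ 132^2 = 17424 ≡ 30 (mod 223)
14^64 ≡ 30^2 = 900 ≡ 8 (mod 223)
14^72 = 14^64 * 14^8 ≡ 8 * 32 (mod 223).
8 * 32 = 256 ≡ 33 (mod 223).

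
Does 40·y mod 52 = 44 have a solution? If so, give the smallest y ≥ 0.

5

gcd(40, 52) = 4, and 4 | 44, so solutions exist.
Divide through by 4: 10·y ≡ 11 mod 13.
10⁻¹ ≡ 4 (mod 13).
y ≡ 4·11 ≡ 5 (mod 13).
The smallest non-negative solution is y = 5.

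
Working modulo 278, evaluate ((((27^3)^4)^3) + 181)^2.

190

(27)^3 ≡ 223 (mod 278)
(223)^4 ≡ 255 (mod 278)
(255)^3 ≡ 65 (mod 278)
65 + 181 = 246
(246)^2 ≡ 190 (mod 278)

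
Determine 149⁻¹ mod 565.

474

Apply the Euclidean algorithm and back-substitute:
565 = 3×149 + 118
149 = 1×118 + 31
118 = 3×31 + 25
31 = 1×25 + 6
25 = 4×6 + 1
6 = 6×1 + 0
gcd(149, 565) = 1, so the inverse exists.
Back-substitute for 1:
1 = 1×25 − 4×6
  = −4×31 + 5×25
  = 5×118 − 19×31
  = −19×149 + 24×118
  = 24×565 − 91×149
So 149⁻¹ ≡ −91 ≡ 474 (mod 565).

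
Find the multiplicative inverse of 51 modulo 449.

Apply the Euclidean algorithm and back-substitute:
449 = 8*51 + 41
51 = 1*41 + 10
41 = 4*10 + 1
10 = 10*1 + 0
gcd(51, 449) = 1, so the inverse exists.
Back-substitute for 1:
1 = 1*41 − 4*10
  = −4*51 + 5*41
  = 5*449 − 44*51
So 51⁻¹ ≡ −44 ≡ 405 (mod 449).

405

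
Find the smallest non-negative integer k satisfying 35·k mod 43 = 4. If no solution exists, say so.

21

gcd(35, 43) = 1, so a unique solution mod 43 exists.
35⁻¹ ≡ 16 (mod 43).
k ≡ 16·4 ≡ 21 (mod 43).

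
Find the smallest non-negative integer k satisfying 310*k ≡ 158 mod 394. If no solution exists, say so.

gcd(310, 394) = 2, and 2 | 158, so solutions exist.
Divide through by 2: 155*k = 79 (mod 197).
155⁻¹ ≡ 136 (mod 197).
k ≡ 136*79 ≡ 106 (mod 197).
The smallest non-negative solution is k = 106.

106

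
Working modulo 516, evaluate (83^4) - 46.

207

(83)^4 ≡ 253 (mod 516)
253 - 46 = 207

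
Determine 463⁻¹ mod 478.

Run the extended Euclidean algorithm:
478 = 1×463 + 15
463 = 30×15 + 13
15 = 1×13 + 2
13 = 6×2 + 1
2 = 2×1 + 0
gcd(463, 478) = 1, so the inverse exists.
Back-substitute for 1:
1 = 1×13 − 6×2
  = −6×15 + 7×13
  = 7×463 − 216×15
  = −216×478 + 223×463
So 463⁻¹ ≡ 223 (mod 478).

223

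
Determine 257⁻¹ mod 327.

14

327 = 1*257 + 70
257 = 3*70 + 47
70 = 1*47 + 23
47 = 2*23 + 1
23 = 23*1 + 0
gcd(257, 327) = 1, so the inverse exists.
Back-substitute for 1:
1 = 1*47 − 2*23
  = −2*70 + 3*47
  = 3*257 − 11*70
  = −11*327 + 14*257
So 257⁻¹ ≡ 14 (mod 327).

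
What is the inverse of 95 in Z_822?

Run the extended Euclidean algorithm:
822 = 8*95 + 62
95 = 1*62 + 33
62 = 1*33 + 29
33 = 1*29 + 4
29 = 7*4 + 1
4 = 4*1 + 0
gcd(95, 822) = 1, so the inverse exists.
Back-substitute for 1:
1 = 1*29 − 7*4
  = −7*33 + 8*29
  = 8*62 − 15*33
  = −15*95 + 23*62
  = 23*822 − 199*95
So 95⁻¹ ≡ −199 ≡ 623 (mod 822).

623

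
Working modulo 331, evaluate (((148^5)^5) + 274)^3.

(148)^5 ≡ 48 (mod 331)
(48)^5 ≡ 168 (mod 331)
168 + 274 = 442 ≡ 111 (mod 331)
(111)^3 ≡ 270 (mod 331)

270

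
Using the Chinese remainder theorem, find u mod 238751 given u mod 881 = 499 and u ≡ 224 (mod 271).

225154

881⁻¹ mod 271: 881×4 ≡ 1 (mod 271), so 881⁻¹ ≡ 4.
u = 499 + 881×((224 − 499)×4 mod 271) = 499 + 881×255 = 225154.
Check: 225154 mod 881 = 499, 225154 mod 271 = 224. ✓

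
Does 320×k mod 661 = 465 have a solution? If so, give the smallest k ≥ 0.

gcd(320, 661) = 1, so a unique solution mod 661 exists.
320⁻¹ ≡ 535 (mod 661).
k ≡ 535×465 ≡ 239 (mod 661).

239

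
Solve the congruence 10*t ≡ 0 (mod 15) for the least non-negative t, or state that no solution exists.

0

gcd(10, 15) = 5, and 5 | 0, so solutions exist.
Divide through by 5: 2*t = 0 (mod 3).
2⁻¹ ≡ 2 (mod 3).
t ≡ 2*0 ≡ 0 (mod 3).
The smallest non-negative solution is t = 0.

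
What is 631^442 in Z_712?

Using repeated squaring:
631^1 ≡ 631 (mod 712)
631^2 ≡ 631^2 = 398161 ≡ 153 (mod 712)
631^4 ≡ 153^2 = 23409 ≡ 625 (mod 712)
631^8 ≡ 625^2 = 390625 ≡ 449 (mod 712)
631^16 ≡ 449^2 = 201601 ≡ 105 (mod 712)
631^32 ≡ 105^2 = 11025 ≡ 345 (mod 712)
631^64 ≡ 345^2 = 119025 ≡ 121 (mod 712)
631^128 ≡ 121^2 = 14641 ≡ 401 (mod 712)
631^256 ≡ 401^2 = 160801 ≡ 601 (mod 712)
631^442 = 631^256 · 631^128 · 631^32 · 631^16 · 631^8 · 631^2 ≡ 601 · 401 · 345 · 105 · 449 · 153 (mod 712).
Accumulate the product:
601 · 401 = 241001 ≡ 345
345 · 345 = 119025 ≡ 121
121 · 105 = 12705 ≡ 601
601 · 449 = 269849 ≡ 1
1 · 153 = 153

153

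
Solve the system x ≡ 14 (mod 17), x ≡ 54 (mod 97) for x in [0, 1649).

17⁻¹ mod 97: 17×40 ≡ 1 (mod 97), so 17⁻¹ ≡ 40.
x = 14 + 17×((54 − 14)×40 mod 97) = 14 + 17×48 = 830.

830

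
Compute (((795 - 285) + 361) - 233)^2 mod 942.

795 - 285 = 510
510 + 361 = 871
871 - 233 = 638
(638)^2 ≡ 100 (mod 942)

100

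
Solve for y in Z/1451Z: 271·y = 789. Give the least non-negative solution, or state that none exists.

367

gcd(271, 1451) = 1, so a unique solution mod 1451 exists.
271⁻¹ ≡ 1194 (mod 1451).
y ≡ 1194·789 ≡ 367 (mod 1451).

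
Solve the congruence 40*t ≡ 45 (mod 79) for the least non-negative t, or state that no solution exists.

gcd(40, 79) = 1, so a unique solution mod 79 exists.
40⁻¹ ≡ 2 (mod 79).
t ≡ 2*45 ≡ 11 (mod 79).

11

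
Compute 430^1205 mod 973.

1205 in binary is 10010110101, i.e. 1205 = 1024 + 128 + 32 + 16 + 4 + 1.
430^1 ≡ 430 (mod 973)
430^2 ≡ 430^2 = 184900 ≡ 30 (mod 973)
430^4 ≡ 30^2 = 900 (mod 973)
430^8 ≡ 900^2 = 810000 ≡ 464 (mod 973)
430^16 ≡ 464^2 = 215296 ≡ 263 (mod 973)
430^32 ≡ 263^2 = 69169 ≡ 86 (mod 973)
430^64 ≡ 86^2 = 7396 ≡ 585 (mod 973)
430^128 ≡ 585^2 = 342225 ≡ 702 (mod 973)
430^256 ≡ 702^2 = 492804 ≡ 466 (mod 973)
430^512 ≡ 466^2 = 217156 ≡ 177 (mod 973)
430^1024 ≡ 177^2 = 31329 ≡ 193 (mod 973)
430^1205 = 430^1024 × 430^128 × 430^32 × 430^16 × 430^4 × 430^1 ≡ 193 × 702 × 86 × 263 × 900 × 430 (mod 973).
Accumulate the product:
193 × 702 = 135486 ≡ 239
239 × 86 = 20554 ≡ 121
121 × 263 = 31823 ≡ 687
687 × 900 = 618300 ≡ 445
445 × 430 = 191350 ≡ 642

642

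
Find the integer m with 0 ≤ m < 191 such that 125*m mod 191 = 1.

191 = 1*125 + 66
125 = 1*66 + 59
66 = 1*59 + 7
59 = 8*7 + 3
7 = 2*3 + 1
3 = 3*1 + 0
gcd(125, 191) = 1, so the inverse exists.
Back-substitute for 1:
1 = 1*7 − 2*3
  = −2*59 + 17*7
  = 17*66 − 19*59
  = −19*125 + 36*66
  = 36*191 − 55*125
So 125⁻¹ ≡ −55 ≡ 136 (mod 191).

136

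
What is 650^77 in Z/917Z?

538

77 in binary is 1001101, i.e. 77 = 64 + 8 + 4 + 1.
650^1 ≡ 650 (mod 917)
650^2 ≡ 650^2 = 422500 ≡ 680 (mod 917)
650^4 ≡ 680^2 = 462400 ≡ 232 (mod 917)
650^8 ≡ 232^2 = 53824 ≡ 638 (mod 917)
650^16 ≡ 638^2 = 407044 ≡ 813 (mod 917)
650^32 ≡ 813^2 = 660969 ≡ 729 (mod 917)
650^64 ≡ 729^2 = 531441 ≡ 498 (mod 917)
650^77 = 650^64 · 650^8 · 650^4 · 650^1 ≡ 498 · 638 · 232 · 650 (mod 917).
Accumulate the product:
498 · 638 = 317724 ≡ 442
442 · 232 = 102544 ≡ 757
757 · 650 = 492050 ≡ 538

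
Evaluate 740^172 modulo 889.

Using repeated squaring:
172 in binary is 10101100, i.e. 172 = 128 + 32 + 8 + 4.
740^1 ≡ 740 (mod 889)
740^2 ≡ 740^2 = 547600 ≡ 865 (mod 889)
740^4 ≡ 865^2 = 748225 ≡ 576 (mod 889)
740^8 ≡ 576^2 = 331776 ≡ 179 (mod 889)
740^16 ≡ 179^2 = 32041 ≡ 37 (mod 889)
740^32 ≡ 37^2 = 1369 ≡ 480 (mod 889)
740^64 ≡ 480^2 = 230400 ≡ 149 (mod 889)
740^128 ≡ 149^2 = 22201 ≡ 865 (mod 889)
740^172 = 740^128 · 740^32 · 740^8 · 740^4 ≡ 865 · 480 · 179 · 576 (mod 889).
Accumulate the product:
865 · 480 = 415200 ≡ 37
37 · 179 = 6623 ≡ 400
400 · 576 = 230400 ≡ 149

149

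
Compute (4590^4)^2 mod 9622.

(4590)^4 ≡ 340 (mod 9622)
(340)^2 ≡ 136 (mod 9622)

136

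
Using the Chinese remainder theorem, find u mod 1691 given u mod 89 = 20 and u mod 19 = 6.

1355

89⁻¹ mod 19: 89×3 ≡ 1 (mod 19), so 89⁻¹ ≡ 3.
u = 20 + 89×((6 − 20)×3 mod 19) = 20 + 89×15 = 1355.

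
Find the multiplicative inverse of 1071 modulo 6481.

4242

6481 = 6×1071 + 55
1071 = 19×55 + 26
55 = 2×26 + 3
26 = 8×3 + 2
3 = 1×2 + 1
2 = 2×1 + 0
gcd(1071, 6481) = 1, so the inverse exists.
Back-substitute for 1:
1 = 1×3 − 1×2
  = −1×26 + 9×3
  = 9×55 − 19×26
  = −19×1071 + 370×55
  = 370×6481 − 2239×1071
So 1071⁻¹ ≡ −2239 ≡ 4242 (mod 6481).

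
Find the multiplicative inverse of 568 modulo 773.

Run the extended Euclidean algorithm:
773 = 1·568 + 205
568 = 2·205 + 158
205 = 1·158 + 47
158 = 3·47 + 17
47 = 2·17 + 13
17 = 1·13 + 4
13 = 3·4 + 1
4 = 4·1 + 0
gcd(568, 773) = 1, so the inverse exists.
Bézout: 1 = 133·773 − 181·568.
So 568⁻¹ ≡ −181 ≡ 592 (mod 773).

592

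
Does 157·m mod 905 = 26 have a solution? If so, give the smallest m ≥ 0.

738

gcd(157, 905) = 1, so a unique solution mod 905 exists.
157⁻¹ ≡ 98 (mod 905).
m ≡ 98·26 ≡ 738 (mod 905).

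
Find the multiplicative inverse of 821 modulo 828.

Apply the Euclidean algorithm and back-substitute:
828 = 1·821 + 7
821 = 117·7 + 2
7 = 3·2 + 1
2 = 2·1 + 0
gcd(821, 828) = 1, so the inverse exists.
Bézout: 1 = 352·828 − 355·821.
So 821⁻¹ ≡ −355 ≡ 473 (mod 828).

473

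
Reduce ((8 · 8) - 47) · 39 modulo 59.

14

8 · 8 = 64 ≡ 5 (mod 59)
5 - 47 = -42 ≡ 17 (mod 59)
17 · 39 = 663 ≡ 14 (mod 59)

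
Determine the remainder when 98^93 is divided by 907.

98^1 ≡ 98 (mod 907)
98^2 ≡ 98^2 = 9604 ≡ 534 (mod 907)
98^4 ≡ 534^2 = 285156 ≡ 358 (mod 907)
98^8 ≡ 358^2 = 128164 ≡ 277 (mod 907)
98^16 ≡ 277^2 = 76729 ≡ 541 (mod 907)
98^32 ≡ 541^2 = 292681 ≡ 627 (mod 907)
98^64 ≡ 627^2 = 393129 ≡ 398 (mod 907)
98^93 = 98^64 × 98^16 × 98^8 × 98^4 × 98^1 ≡ 398 × 541 × 277 × 358 × 98 (mod 907).
Accumulate the product:
398 × 541 = 215318 ≡ 359
359 × 277 = 99443 ≡ 580
580 × 358 = 207640 ≡ 844
844 × 98 = 82712 ≡ 175

175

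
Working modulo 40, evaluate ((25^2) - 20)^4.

25

(25)^2 ≡ 25 (mod 40)
25 - 20 = 5
(5)^4 ≡ 25 (mod 40)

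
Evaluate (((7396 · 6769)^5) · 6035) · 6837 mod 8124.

7396 · 6769 = 50063524 ≡ 3436 (mod 8124)
(3436)^5 ≡ 2356 (mod 8124)
2356 · 6035 = 14218460 ≡ 1460 (mod 8124)
1460 · 6837 = 9982020 ≡ 5748 (mod 8124)

5748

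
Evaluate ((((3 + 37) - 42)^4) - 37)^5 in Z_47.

11

3 + 37 = 40
40 - 42 = -2 ≡ 45 (mod 47)
(45)^4 ≡ 16 (mod 47)
16 - 37 = -21 ≡ 26 (mod 47)
(26)^5 ≡ 11 (mod 47)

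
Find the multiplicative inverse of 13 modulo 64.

64 = 4×13 + 12
13 = 1×12 + 1
12 = 12×1 + 0
gcd(13, 64) = 1, so the inverse exists.
Bézout: 1 = −1×64 + 5×13.
So 13⁻¹ ≡ 5 (mod 64).

5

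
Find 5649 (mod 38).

5649 = 148·38 + 25, so 5649 ≡ 25 (mod 38).

25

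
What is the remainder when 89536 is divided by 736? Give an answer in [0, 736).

480

89536 = 121*736 + 480, so 89536 ≡ 480 (mod 736).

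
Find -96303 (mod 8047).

261

-96303 = -12*8047 + 261, so -96303 ≡ 261 (mod 8047).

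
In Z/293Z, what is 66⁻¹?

111

293 = 4×66 + 29
66 = 2×29 + 8
29 = 3×8 + 5
8 = 1×5 + 3
5 = 1×3 + 2
3 = 1×2 + 1
2 = 2×1 + 0
gcd(66, 293) = 1, so the inverse exists.
Bézout: 1 = −25×293 + 111×66.
So 66⁻¹ ≡ 111 (mod 293).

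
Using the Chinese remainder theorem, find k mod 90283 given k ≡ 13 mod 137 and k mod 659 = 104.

137⁻¹ mod 659: 137*279 ≡ 1 (mod 659), so 137⁻¹ ≡ 279.
k = 13 + 137*((104 − 13)*279 mod 659) = 13 + 137*347 = 47552.
Check: 47552 mod 137 = 13, 47552 mod 659 = 104. ✓

47552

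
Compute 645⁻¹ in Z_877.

533

877 = 1·645 + 232
645 = 2·232 + 181
232 = 1·181 + 51
181 = 3·51 + 28
51 = 1·28 + 23
28 = 1·23 + 5
23 = 4·5 + 3
5 = 1·3 + 2
3 = 1·2 + 1
2 = 2·1 + 0
gcd(645, 877) = 1, so the inverse exists.
Bézout: 1 = 253·877 − 344·645.
So 645⁻¹ ≡ −344 ≡ 533 (mod 877).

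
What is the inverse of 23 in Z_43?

Run the extended Euclidean algorithm:
43 = 1*23 + 20
23 = 1*20 + 3
20 = 6*3 + 2
3 = 1*2 + 1
2 = 2*1 + 0
gcd(23, 43) = 1, so the inverse exists.
Back-substitute for 1:
1 = 1*3 − 1*2
  = −1*20 + 7*3
  = 7*23 − 8*20
  = −8*43 + 15*23
So 23⁻¹ ≡ 15 (mod 43).

15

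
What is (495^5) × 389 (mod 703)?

218

(495)^5 ≡ 362 (mod 703)
362 × 389 = 140818 ≡ 218 (mod 703)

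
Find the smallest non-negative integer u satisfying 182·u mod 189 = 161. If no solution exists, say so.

gcd(182, 189) = 7, and 7 | 161, so solutions exist.
Divide through by 7: 26·u ≡ 23 (mod 27).
26⁻¹ ≡ 26 (mod 27).
u ≡ 26·23 ≡ 4 (mod 27).
The smallest non-negative solution is u = 4.

4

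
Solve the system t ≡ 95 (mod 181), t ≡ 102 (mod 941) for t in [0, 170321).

181⁻¹ mod 941: 181·26 ≡ 1 (mod 941), so 181⁻¹ ≡ 26.
t = 95 + 181·((102 − 95)·26 mod 941) = 95 + 181·182 = 33037.

33037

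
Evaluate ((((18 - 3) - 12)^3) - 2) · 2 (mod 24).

18 - 3 = 15
15 - 12 = 3
(3)^3 ≡ 3 (mod 24)
3 - 2 = 1
1 · 2 = 2

2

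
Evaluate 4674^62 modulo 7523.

5358

Compute successive squares:
62 in binary is 111110, i.e. 62 = 32 + 16 + 8 + 4 + 2.
4674^1 ≡ 4674 (mod 7523)
4674^2 ≡ 4674^2 = 21846276 ≡ 7007 (mod 7523)
4674^4 ≡ 7007^2 = 49098049 ≡ 2951 (mod 7523)
4674^8 ≡ 2951^2 = 8708401 ≡ 4290 (mod 7523)
4674^16 ≡ 4290^2 = 18404100 ≡ 2842 (mod 7523)
4674^32 ≡ 2842^2 = 8076964 ≡ 4785 (mod 7523)
4674^62 = 4674^32 · 4674^16 · 4674^8 · 4674^4 · 4674^2 ≡ 4785 · 2842 · 4290 · 2951 · 7007 (mod 7523).
Accumulate the product:
4785 · 2842 = 13598970 ≡ 4909
4909 · 4290 = 21059610 ≡ 2733
2733 · 2951 = 8065083 ≡ 427
427 · 7007 = 2991989 ≡ 5358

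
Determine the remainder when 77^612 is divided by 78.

1

77^1 ≡ 77 (mod 78)
77^2 ≡ 77^2 = 5929 ≡ 1 (mod 78)
77^4 ≡ 1^2 = 1 (mod 78)
77^8 ≡ 1^2 = 1 (mod 78)
77^16 ≡ 1^2 = 1 (mod 78)
77^32 ≡ 1^2 = 1 (mod 78)
77^64 ≡ 1^2 = 1 (mod 78)
77^128 ≡ 1^2 = 1 (mod 78)
77^256 ≡ 1^2 = 1 (mod 78)
77^512 ≡ 1^2 = 1 (mod 78)
77^612 = 77^512 × 77^64 × 77^32 × 77^4 ≡ 1 × 1 × 1 × 1 (mod 78).
Accumulate the product:
1 × 1 = 1
1 × 1 = 1
1 × 1 = 1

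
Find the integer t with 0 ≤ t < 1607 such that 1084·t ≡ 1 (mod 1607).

1607 = 1·1084 + 523
1084 = 2·523 + 38
523 = 13·38 + 29
38 = 1·29 + 9
29 = 3·9 + 2
9 = 4·2 + 1
2 = 2·1 + 0
gcd(1084, 1607) = 1, so the inverse exists.
Back-substitute for 1:
1 = 1·9 − 4·2
  = −4·29 + 13·9
  = 13·38 − 17·29
  = −17·523 + 234·38
  = 234·1084 − 485·523
  = −485·1607 + 719·1084
So 1084⁻¹ ≡ 719 (mod 1607).

719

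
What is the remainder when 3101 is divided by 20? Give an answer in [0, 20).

3101 = 155·20 + 1, so 3101 ≡ 1 (mod 20).

1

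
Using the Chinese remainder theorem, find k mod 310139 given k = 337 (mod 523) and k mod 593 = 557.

523⁻¹ mod 593: 523·144 ≡ 1 (mod 593), so 523⁻¹ ≡ 144.
k = 337 + 523·((557 − 337)·144 mod 593) = 337 + 523·251 = 131610.

131610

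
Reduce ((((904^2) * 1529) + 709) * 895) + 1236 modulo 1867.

(904)^2 ≡ 1337 (mod 1867)
1337 * 1529 = 2044273 ≡ 1775 (mod 1867)
1775 + 709 = 2484 ≡ 617 (mod 1867)
617 * 895 = 552215 ≡ 1450 (mod 1867)
1450 + 1236 = 2686 ≡ 819 (mod 1867)

819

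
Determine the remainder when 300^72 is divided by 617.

452

Using repeated squaring:
72 in binary is 1001000, i.e. 72 = 64 + 8.
300^1 ≡ 300 (mod 617)
300^2 ≡ 300^2 = 90000 ≡ 535 (mod 617)
300^4 ≡ 535^2 = 286225 ≡ 554 (mod 617)
300^8 ≡ 554^2 = 306916 ≡ 267 (mod 617)
300^16 ≡ 267^2 = 71289 ≡ 334 (mod 617)
300^32 ≡ 334^2 = 111556 ≡ 496 (mod 617)
300^64 ≡ 496^2 = 246016 ≡ 450 (mod 617)
300^72 = 300^64 * 300^8 ≡ 450 * 267 (mod 617).
450 * 267 = 120150 ≡ 452 (mod 617).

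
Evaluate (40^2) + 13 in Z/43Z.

(40)^2 ≡ 9 (mod 43)
9 + 13 = 22

22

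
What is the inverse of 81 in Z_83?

41

Run the extended Euclidean algorithm:
83 = 1×81 + 2
81 = 40×2 + 1
2 = 2×1 + 0
gcd(81, 83) = 1, so the inverse exists.
Back-substitute for 1:
1 = 1×81 − 40×2
  = −40×83 + 41×81
So 81⁻¹ ≡ 41 (mod 83).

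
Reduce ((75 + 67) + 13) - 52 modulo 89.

14

75 + 67 = 142 ≡ 53 (mod 89)
53 + 13 = 66
66 - 52 = 14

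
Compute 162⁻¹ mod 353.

353 = 2*162 + 29
162 = 5*29 + 17
29 = 1*17 + 12
17 = 1*12 + 5
12 = 2*5 + 2
5 = 2*2 + 1
2 = 2*1 + 0
gcd(162, 353) = 1, so the inverse exists.
Back-substitute for 1:
1 = 1*5 − 2*2
  = −2*12 + 5*5
  = 5*17 − 7*12
  = −7*29 + 12*17
  = 12*162 − 67*29
  = −67*353 + 146*162
So 162⁻¹ ≡ 146 (mod 353).

146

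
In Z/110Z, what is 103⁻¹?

47

110 = 1·103 + 7
103 = 14·7 + 5
7 = 1·5 + 2
5 = 2·2 + 1
2 = 2·1 + 0
gcd(103, 110) = 1, so the inverse exists.
Bézout: 1 = −44·110 + 47·103.
So 103⁻¹ ≡ 47 (mod 110).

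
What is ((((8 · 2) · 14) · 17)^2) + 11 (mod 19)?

18

8 · 2 = 16
16 · 14 = 224 ≡ 15 (mod 19)
15 · 17 = 255 ≡ 8 (mod 19)
(8)^2 ≡ 7 (mod 19)
7 + 11 = 18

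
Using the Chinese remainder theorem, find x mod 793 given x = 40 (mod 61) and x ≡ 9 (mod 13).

711

61⁻¹ mod 13: 61·3 ≡ 1 (mod 13), so 61⁻¹ ≡ 3.
x = 40 + 61·((9 − 40)·3 mod 13) = 40 + 61·11 = 711.
Check: 711 mod 61 = 40, 711 mod 13 = 9. ✓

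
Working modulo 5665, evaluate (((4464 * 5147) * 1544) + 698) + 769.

5589

4464 * 5147 = 22976208 ≡ 4633 (mod 5665)
4633 * 1544 = 7153352 ≡ 4122 (mod 5665)
4122 + 698 = 4820
4820 + 769 = 5589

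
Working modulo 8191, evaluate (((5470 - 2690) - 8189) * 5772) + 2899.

6243

5470 - 2690 = 2780
2780 - 8189 = -5409 ≡ 2782 (mod 8191)
2782 * 5772 = 16057704 ≡ 3344 (mod 8191)
3344 + 2899 = 6243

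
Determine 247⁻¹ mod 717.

508

By the extended Euclidean algorithm:
717 = 2·247 + 223
247 = 1·223 + 24
223 = 9·24 + 7
24 = 3·7 + 3
7 = 2·3 + 1
3 = 3·1 + 0
gcd(247, 717) = 1, so the inverse exists.
Back-substitute for 1:
1 = 1·7 − 2·3
  = −2·24 + 7·7
  = 7·223 − 65·24
  = −65·247 + 72·223
  = 72·717 − 209·247
So 247⁻¹ ≡ −209 ≡ 508 (mod 717).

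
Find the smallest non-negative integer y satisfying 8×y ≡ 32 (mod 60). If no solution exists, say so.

gcd(8, 60) = 4, and 4 | 32, so solutions exist.
Divide through by 4: 2×y ≡ 8 (mod 15).
2⁻¹ ≡ 8 (mod 15).
y ≡ 8×8 ≡ 4 (mod 15).
The smallest non-negative solution is y = 4.

4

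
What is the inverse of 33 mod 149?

Apply the Euclidean algorithm and back-substitute:
149 = 4*33 + 17
33 = 1*17 + 16
17 = 1*16 + 1
16 = 16*1 + 0
gcd(33, 149) = 1, so the inverse exists.
Bézout: 1 = 2*149 − 9*33.
So 33⁻¹ ≡ −9 ≡ 140 (mod 149).

140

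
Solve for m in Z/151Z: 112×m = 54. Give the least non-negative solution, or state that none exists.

138

gcd(112, 151) = 1, so a unique solution mod 151 exists.
112⁻¹ ≡ 120 (mod 151).
m ≡ 120×54 ≡ 138 (mod 151).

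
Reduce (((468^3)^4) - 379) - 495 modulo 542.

(468)^3 ≡ 192 (mod 542)
(192)^4 ≡ 64 (mod 542)
64 - 379 = -315 ≡ 227 (mod 542)
227 - 495 = -268 ≡ 274 (mod 542)

274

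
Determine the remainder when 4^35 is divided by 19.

Compute successive squares:
35 in binary is 100011, i.e. 35 = 32 + 2 + 1.
4^1 ≡ 4 (mod 19)
4^2 ≡ 4^2 = 16 (mod 19)
4^4 ≡ 16^2 = 256 ≡ 9 (mod 19)
4^8 ≡ 9^2 = 81 ≡ 5 (mod 19)
4^16 ≡ 5^2 = 25 ≡ 6 (mod 19)
4^32 ≡ 6^2 = 36 ≡ 17 (mod 19)
4^35 = 4^32 × 4^2 × 4^1 ≡ 17 × 16 × 4 (mod 19).
Accumulate the product:
17 × 16 = 272 ≡ 6
6 × 4 = 24 ≡ 5

5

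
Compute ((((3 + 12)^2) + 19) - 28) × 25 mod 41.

3 + 12 = 15
(15)^2 ≡ 20 (mod 41)
20 + 19 = 39
39 - 28 = 11
11 × 25 = 275 ≡ 29 (mod 41)

29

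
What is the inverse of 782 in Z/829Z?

194

829 = 1*782 + 47
782 = 16*47 + 30
47 = 1*30 + 17
30 = 1*17 + 13
17 = 1*13 + 4
13 = 3*4 + 1
4 = 4*1 + 0
gcd(782, 829) = 1, so the inverse exists.
Bézout: 1 = −183*829 + 194*782.
So 782⁻¹ ≡ 194 (mod 829).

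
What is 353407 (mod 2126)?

491

353407 = 166×2126 + 491, so 353407 ≡ 491 (mod 2126).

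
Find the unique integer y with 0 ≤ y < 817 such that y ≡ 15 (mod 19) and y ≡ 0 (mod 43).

129

19⁻¹ mod 43: 19·34 ≡ 1 (mod 43), so 19⁻¹ ≡ 34.
y = 15 + 19·((0 − 15)·34 mod 43) = 15 + 19·6 = 129.
Check: 129 mod 19 = 15, 129 mod 43 = 0. ✓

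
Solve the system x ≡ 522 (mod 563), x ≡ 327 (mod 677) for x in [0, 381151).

563⁻¹ mod 677: 563*386 ≡ 1 (mod 677), so 563⁻¹ ≡ 386.
x = 522 + 563*((327 − 522)*386 mod 677) = 522 + 563*554 = 312424.
Check: 312424 mod 563 = 522, 312424 mod 677 = 327. ✓

312424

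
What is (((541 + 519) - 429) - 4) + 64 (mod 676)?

15

541 + 519 = 1060 ≡ 384 (mod 676)
384 - 429 = -45 ≡ 631 (mod 676)
631 - 4 = 627
627 + 64 = 691 ≡ 15 (mod 676)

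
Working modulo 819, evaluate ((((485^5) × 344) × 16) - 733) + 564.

(485)^5 ≡ 179 (mod 819)
179 × 344 = 61576 ≡ 151 (mod 819)
151 × 16 = 2416 ≡ 778 (mod 819)
778 - 733 = 45
45 + 564 = 609

609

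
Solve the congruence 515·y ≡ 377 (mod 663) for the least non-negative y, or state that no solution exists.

gcd(515, 663) = 1, so a unique solution mod 663 exists.
515⁻¹ ≡ 551 (mod 663).
y ≡ 551·377 ≡ 208 (mod 663).

208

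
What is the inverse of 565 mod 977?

894

Run the extended Euclidean algorithm:
977 = 1·565 + 412
565 = 1·412 + 153
412 = 2·153 + 106
153 = 1·106 + 47
106 = 2·47 + 12
47 = 3·12 + 11
12 = 1·11 + 1
11 = 11·1 + 0
gcd(565, 977) = 1, so the inverse exists.
Bézout: 1 = 48·977 − 83·565.
So 565⁻¹ ≡ −83 ≡ 894 (mod 977).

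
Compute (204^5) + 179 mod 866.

823

(204)^5 ≡ 644 (mod 866)
644 + 179 = 823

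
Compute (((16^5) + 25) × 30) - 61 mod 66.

59

(16)^5 ≡ 34 (mod 66)
34 + 25 = 59
59 × 30 = 1770 ≡ 54 (mod 66)
54 - 61 = -7 ≡ 59 (mod 66)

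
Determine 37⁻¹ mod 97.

By the extended Euclidean algorithm:
97 = 2*37 + 23
37 = 1*23 + 14
23 = 1*14 + 9
14 = 1*9 + 5
9 = 1*5 + 4
5 = 1*4 + 1
4 = 4*1 + 0
gcd(37, 97) = 1, so the inverse exists.
Back-substitute for 1:
1 = 1*5 − 1*4
  = −1*9 + 2*5
  = 2*14 − 3*9
  = −3*23 + 5*14
  = 5*37 − 8*23
  = −8*97 + 21*37
So 37⁻¹ ≡ 21 (mod 97).

21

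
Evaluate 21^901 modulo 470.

Compute successive squares:
901 in binary is 1110000101, i.e. 901 = 512 + 256 + 128 + 4 + 1.
21^1 ≡ 21 (mod 470)
21^2 ≡ 21^2 = 441 (mod 470)
21^4 ≡ 441^2 = 194481 ≡ 371 (mod 470)
21^8 ≡ 371^2 = 137641 ≡ 401 (mod 470)
21^16 ≡ 401^2 = 160801 ≡ 61 (mod 470)
21^32 ≡ 61^2 = 3721 ≡ 431 (mod 470)
21^64 ≡ 431^2 = 185761 ≡ 111 (mod 470)
21^128 ≡ 111^2 = 12321 ≡ 101 (mod 470)
21^256 ≡ 101^2 = 10201 ≡ 331 (mod 470)
21^512 ≡ 331^2 = 109561 ≡ 51 (mod 470)
21^901 = 21^512 × 21^256 × 21^128 × 21^4 × 21^1 ≡ 51 × 331 × 101 × 371 × 21 (mod 470).
Accumulate the product:
51 × 331 = 16881 ≡ 431
431 × 101 = 43531 ≡ 291
291 × 371 = 107961 ≡ 331
331 × 21 = 6951 ≡ 371

371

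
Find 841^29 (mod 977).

By square-and-multiply:
29 in binary is 11101, i.e. 29 = 16 + 8 + 4 + 1.
841^1 ≡ 841 (mod 977)
841^2 ≡ 841^2 = 707281 ≡ 910 (mod 977)
841^4 ≡ 910^2 = 828100 ≡ 581 (mod 977)
841^8 ≡ 581^2 = 337561 ≡ 496 (mod 977)
841^16 ≡ 496^2 = 246016 ≡ 789 (mod 977)
841^29 = 841^16 × 841^8 × 841^4 × 841^1 ≡ 789 × 496 × 581 × 841 (mod 977).
Accumulate the product:
789 × 496 = 391344 ≡ 544
544 × 581 = 316064 ≡ 493
493 × 841 = 414613 ≡ 365

365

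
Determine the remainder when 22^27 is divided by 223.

208

Compute successive squares:
27 in binary is 11011, i.e. 27 = 16 + 8 + 2 + 1.
22^1 ≡ 22 (mod 223)
22^2 ≡ 22^2 = 484 ≡ 38 (mod 223)
22^4 ≡ 38^2 = 1444 ≡ 106 (mod 223)
22^8 ≡ 106^2 = 11236 ≡ 86 (mod 223)
22^16 ≡ 86^2 = 7396 ≡ 37 (mod 223)
22^27 = 22^16 × 22^8 × 22^2 × 22^1 ≡ 37 × 86 × 38 × 22 (mod 223).
Accumulate the product:
37 × 86 = 3182 ≡ 60
60 × 38 = 2280 ≡ 50
50 × 22 = 1100 ≡ 208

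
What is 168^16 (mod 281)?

By square-and-multiply:
168^1 ≡ 168 (mod 281)
168^2 ≡ 168^2 = 28224 ≡ 124 (mod 281)
168^4 ≡ 124^2 = 15376 ≡ 202 (mod 281)
168^8 ≡ 202^2 = 40804 ≡ 59 (mod 281)
168^16 ≡ 59^2 = 3481 ≡ 109 (mod 281)
So 168^16 ≡ 109 (mod 281).

109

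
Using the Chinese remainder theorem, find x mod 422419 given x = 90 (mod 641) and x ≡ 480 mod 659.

641⁻¹ mod 659: 641*183 ≡ 1 (mod 659), so 641⁻¹ ≡ 183.
x = 90 + 641*((480 − 90)*183 mod 659) = 90 + 641*198 = 127008.

127008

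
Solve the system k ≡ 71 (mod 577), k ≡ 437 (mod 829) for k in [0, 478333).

577⁻¹ mod 829: 577·477 ≡ 1 (mod 829), so 577⁻¹ ≡ 477.
k = 71 + 577·((437 − 71)·477 mod 829) = 71 + 577·492 = 283955.

283955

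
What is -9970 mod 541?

309

-9970 = -19·541 + 309, so -9970 ≡ 309 (mod 541).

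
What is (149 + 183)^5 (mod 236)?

136

149 + 183 = 332 ≡ 96 (mod 236)
(96)^5 ≡ 136 (mod 236)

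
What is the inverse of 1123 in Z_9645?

By the extended Euclidean algorithm:
9645 = 8·1123 + 661
1123 = 1·661 + 462
661 = 1·462 + 199
462 = 2·199 + 64
199 = 3·64 + 7
64 = 9·7 + 1
7 = 7·1 + 0
gcd(1123, 9645) = 1, so the inverse exists.
Back-substitute for 1:
1 = 1·64 − 9·7
  = −9·199 + 28·64
  = 28·462 − 65·199
  = −65·661 + 93·462
  = 93·1123 − 158·661
  = −158·9645 + 1357·1123
So 1123⁻¹ ≡ 1357 (mod 9645).

1357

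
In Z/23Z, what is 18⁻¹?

9

23 = 1×18 + 5
18 = 3×5 + 3
5 = 1×3 + 2
3 = 1×2 + 1
2 = 2×1 + 0
gcd(18, 23) = 1, so the inverse exists.
Back-substitute for 1:
1 = 1×3 − 1×2
  = −1×5 + 2×3
  = 2×18 − 7×5
  = −7×23 + 9×18
So 18⁻¹ ≡ 9 (mod 23).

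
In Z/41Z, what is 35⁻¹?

Apply the Euclidean algorithm and back-substitute:
41 = 1×35 + 6
35 = 5×6 + 5
6 = 1×5 + 1
5 = 5×1 + 0
gcd(35, 41) = 1, so the inverse exists.
Bézout: 1 = 6×41 − 7×35.
So 35⁻¹ ≡ −7 ≡ 34 (mod 41).

34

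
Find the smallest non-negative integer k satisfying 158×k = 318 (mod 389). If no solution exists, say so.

gcd(158, 389) = 1, so a unique solution mod 389 exists.
158⁻¹ ≡ 357 (mod 389).
k ≡ 357×318 ≡ 327 (mod 389).

327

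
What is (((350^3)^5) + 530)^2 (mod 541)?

(350)^3 ≡ 209 (mod 541)
(209)^5 ≡ 489 (mod 541)
489 + 530 = 1019 ≡ 478 (mod 541)
(478)^2 ≡ 182 (mod 541)

182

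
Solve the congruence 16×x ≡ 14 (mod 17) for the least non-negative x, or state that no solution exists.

3

gcd(16, 17) = 1, so a unique solution mod 17 exists.
16⁻¹ ≡ 16 (mod 17).
x ≡ 16×14 ≡ 3 (mod 17).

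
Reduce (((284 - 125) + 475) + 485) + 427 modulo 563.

420

284 - 125 = 159
159 + 475 = 634 ≡ 71 (mod 563)
71 + 485 = 556
556 + 427 = 983 ≡ 420 (mod 563)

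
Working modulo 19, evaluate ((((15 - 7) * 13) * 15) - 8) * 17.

12

15 - 7 = 8
8 * 13 = 104 ≡ 9 (mod 19)
9 * 15 = 135 ≡ 2 (mod 19)
2 - 8 = -6 ≡ 13 (mod 19)
13 * 17 = 221 ≡ 12 (mod 19)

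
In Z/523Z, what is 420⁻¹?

Apply the Euclidean algorithm and back-substitute:
523 = 1×420 + 103
420 = 4×103 + 8
103 = 12×8 + 7
8 = 1×7 + 1
7 = 7×1 + 0
gcd(420, 523) = 1, so the inverse exists.
Bézout: 1 = −53×523 + 66×420.
So 420⁻¹ ≡ 66 (mod 523).

66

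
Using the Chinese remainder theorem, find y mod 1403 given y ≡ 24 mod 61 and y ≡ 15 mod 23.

268

61⁻¹ mod 23: 61·20 ≡ 1 (mod 23), so 61⁻¹ ≡ 20.
y = 24 + 61·((15 − 24)·20 mod 23) = 24 + 61·4 = 268.
Check: 268 mod 61 = 24, 268 mod 23 = 15. ✓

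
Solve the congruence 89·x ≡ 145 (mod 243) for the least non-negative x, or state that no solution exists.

gcd(89, 243) = 1, so a unique solution mod 243 exists.
89⁻¹ ≡ 71 (mod 243).
x ≡ 71·145 ≡ 89 (mod 243).

89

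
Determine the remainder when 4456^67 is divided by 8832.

8320

Using repeated squaring:
67 in binary is 1000011, i.e. 67 = 64 + 2 + 1.
4456^1 ≡ 4456 (mod 8832)
4456^2 ≡ 4456^2 = 19855936 ≡ 1600 (mod 8832)
4456^4 ≡ 1600^2 = 2560000 ≡ 7552 (mod 8832)
4456^8 ≡ 7552^2 = 57032704 ≡ 4480 (mod 8832)
4456^16 ≡ 4480^2 = 20070400 ≡ 4096 (mod 8832)
4456^32 ≡ 4096^2 = 16777216 ≡ 5248 (mod 8832)
4456^64 ≡ 5248^2 = 27541504 ≡ 3328 (mod 8832)
4456^67 = 4456^64 * 4456^2 * 4456^1 ≡ 3328 * 1600 * 4456 (mod 8832).
Accumulate the product:
3328 * 1600 = 5324800 ≡ 7936
7936 * 4456 = 35362816 ≡ 8320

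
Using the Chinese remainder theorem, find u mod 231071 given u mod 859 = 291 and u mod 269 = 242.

75024

859⁻¹ mod 269: 859·119 ≡ 1 (mod 269), so 859⁻¹ ≡ 119.
u = 291 + 859·((242 − 291)·119 mod 269) = 291 + 859·87 = 75024.
Check: 75024 mod 859 = 291, 75024 mod 269 = 242. ✓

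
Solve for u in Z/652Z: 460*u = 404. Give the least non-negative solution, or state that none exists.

76

gcd(460, 652) = 4, and 4 | 404, so solutions exist.
Divide through by 4: 115*u mod 163 = 101.
115⁻¹ ≡ 146 (mod 163).
u ≡ 146*101 ≡ 76 (mod 163).
The smallest non-negative solution is u = 76.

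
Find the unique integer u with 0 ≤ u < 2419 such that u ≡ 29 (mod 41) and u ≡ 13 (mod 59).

603

41⁻¹ mod 59: 41*36 ≡ 1 (mod 59), so 41⁻¹ ≡ 36.
u = 29 + 41*((13 − 29)*36 mod 59) = 29 + 41*14 = 603.
Check: 603 mod 41 = 29, 603 mod 59 = 13. ✓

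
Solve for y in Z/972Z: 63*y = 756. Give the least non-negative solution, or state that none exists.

12

gcd(63, 972) = 9, and 9 | 756, so solutions exist.
Divide through by 9: 7*y mod 108 = 84.
7⁻¹ ≡ 31 (mod 108).
y ≡ 31*84 ≡ 12 (mod 108).
The smallest non-negative solution is y = 12.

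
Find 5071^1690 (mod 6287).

764

1690 in binary is 11010011010, i.e. 1690 = 1024 + 512 + 128 + 16 + 8 + 2.
5071^1 ≡ 5071 (mod 6287)
5071^2 ≡ 5071^2 = 25715041 ≡ 1211 (mod 6287)
5071^4 ≡ 1211^2 = 1466521 ≡ 1650 (mod 6287)
5071^8 ≡ 1650^2 = 2722500 ≡ 229 (mod 6287)
5071^16 ≡ 229^2 = 52441 ≡ 2145 (mod 6287)
5071^32 ≡ 2145^2 = 4601025 ≡ 5228 (mod 6287)
5071^64 ≡ 5228^2 = 27331984 ≡ 2395 (mod 6287)
5071^128 ≡ 2395^2 = 5736025 ≡ 2281 (mod 6287)
5071^256 ≡ 2281^2 = 5202961 ≡ 3612 (mod 6287)
5071^512 ≡ 3612^2 = 13046544 ≡ 1019 (mod 6287)
5071^1024 ≡ 1019^2 = 1038361 ≡ 1006 (mod 6287)
5071^1690 = 5071^1024 * 5071^512 * 5071^128 * 5071^16 * 5071^8 * 5071^2 ≡ 1006 * 1019 * 2281 * 2145 * 229 * 1211 (mod 6287).
Accumulate the product:
1006 * 1019 = 1025114 ≡ 333
333 * 2281 = 759573 ≡ 5133
5133 * 2145 = 11010285 ≡ 1748
1748 * 229 = 400292 ≡ 4211
4211 * 1211 = 5099521 ≡ 764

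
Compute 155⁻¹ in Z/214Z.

Apply the Euclidean algorithm and back-substitute:
214 = 1*155 + 59
155 = 2*59 + 37
59 = 1*37 + 22
37 = 1*22 + 15
22 = 1*15 + 7
15 = 2*7 + 1
7 = 7*1 + 0
gcd(155, 214) = 1, so the inverse exists.
Bézout: 1 = −21*214 + 29*155.
So 155⁻¹ ≡ 29 (mod 214).

29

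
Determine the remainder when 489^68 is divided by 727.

56

By square-and-multiply:
489^1 ≡ 489 (mod 727)
489^2 ≡ 489^2 = 239121 ≡ 665 (mod 727)
489^4 ≡ 665^2 = 442225 ≡ 209 (mod 727)
489^8 ≡ 209^2 = 43681 ≡ 61 (mod 727)
489^16 ≡ 61^2 = 3721 ≡ 86 (mod 727)
489^32 ≡ 86^2 = 7396 ≡ 126 (mod 727)
489^64 ≡ 126^2 = 15876 ≡ 609 (mod 727)
489^68 = 489^64 * 489^4 ≡ 609 * 209 (mod 727).
609 * 209 = 127281 ≡ 56 (mod 727).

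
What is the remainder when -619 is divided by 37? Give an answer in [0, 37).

10

-619 = -17*37 + 10, so -619 ≡ 10 (mod 37).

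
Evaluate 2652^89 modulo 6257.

89 in binary is 1011001, i.e. 89 = 64 + 16 + 8 + 1.
2652^1 ≡ 2652 (mod 6257)
2652^2 ≡ 2652^2 = 7033104 ≡ 236 (mod 6257)
2652^4 ≡ 236^2 = 55696 ≡ 5640 (mod 6257)
2652^8 ≡ 5640^2 = 31809600 ≡ 5269 (mod 6257)
2652^16 ≡ 5269^2 = 27762361 ≡ 52 (mod 6257)
2652^32 ≡ 52^2 = 2704 (mod 6257)
2652^64 ≡ 2704^2 = 7311616 ≡ 3440 (mod 6257)
2652^89 = 2652^64 * 2652^16 * 2652^8 * 2652^1 ≡ 3440 * 52 * 5269 * 2652 (mod 6257).
Accumulate the product:
3440 * 52 = 178880 ≡ 3684
3684 * 5269 = 19410996 ≡ 1782
1782 * 2652 = 4725864 ≡ 1829

1829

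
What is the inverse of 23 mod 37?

Run the extended Euclidean algorithm:
37 = 1×23 + 14
23 = 1×14 + 9
14 = 1×9 + 5
9 = 1×5 + 4
5 = 1×4 + 1
4 = 4×1 + 0
gcd(23, 37) = 1, so the inverse exists.
Back-substitute for 1:
1 = 1×5 − 1×4
  = −1×9 + 2×5
  = 2×14 − 3×9
  = −3×23 + 5×14
  = 5×37 − 8×23
So 23⁻¹ ≡ −8 ≡ 29 (mod 37).

29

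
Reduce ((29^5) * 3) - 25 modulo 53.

(29)^5 ≡ 43 (mod 53)
43 * 3 = 129 ≡ 23 (mod 53)
23 - 25 = -2 ≡ 51 (mod 53)

51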